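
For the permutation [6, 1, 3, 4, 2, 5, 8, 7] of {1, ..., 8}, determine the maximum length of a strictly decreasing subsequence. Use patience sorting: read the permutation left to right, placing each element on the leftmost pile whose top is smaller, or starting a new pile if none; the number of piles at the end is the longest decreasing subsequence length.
6: new pile. tops = [6]
1: new pile. tops = [6, 1]
3: onto pile 2 (replacing 1). tops = [6, 3]
4: onto pile 2 (replacing 3). tops = [6, 4]
2: new pile. tops = [6, 4, 2]
5: onto pile 2 (replacing 4). tops = [6, 5, 2]
8: onto pile 1 (replacing 6). tops = [8, 5, 2]
7: onto pile 2 (replacing 5). tops = [8, 7, 2]

3 piles, so the longest decreasing subsequence has length 3.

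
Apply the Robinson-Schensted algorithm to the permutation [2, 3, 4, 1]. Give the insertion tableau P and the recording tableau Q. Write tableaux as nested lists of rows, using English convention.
P = [[1, 3, 4], [2]], Q = [[1, 2, 3], [4]]

Insert each entry of the permutation into P by Schensted row insertion, recording in Q the position of each new cell.

After inserting 2: P = [[2]].
After inserting 3: P = [[2, 3]].
After inserting 4: P = [[2, 3, 4]].
After inserting 1: P = [[1, 3, 4], [2]].

So P = [[1, 3, 4], [2]], Q = [[1, 2, 3], [4]].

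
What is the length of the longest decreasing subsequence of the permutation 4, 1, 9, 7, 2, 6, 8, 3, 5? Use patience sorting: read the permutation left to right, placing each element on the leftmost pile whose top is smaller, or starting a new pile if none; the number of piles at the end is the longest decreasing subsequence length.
4

4: new pile. tops = [4]
1: new pile. tops = [4, 1]
9: onto pile 1 (replacing 4). tops = [9, 1]
7: onto pile 2 (replacing 1). tops = [9, 7]
2: new pile. tops = [9, 7, 2]
6: onto pile 3 (replacing 2). tops = [9, 7, 6]
8: onto pile 2 (replacing 7). tops = [9, 8, 6]
3: new pile. tops = [9, 8, 6, 3]
5: onto pile 4 (replacing 3). tops = [9, 8, 6, 5]

4 piles, so the longest decreasing subsequence has length 4.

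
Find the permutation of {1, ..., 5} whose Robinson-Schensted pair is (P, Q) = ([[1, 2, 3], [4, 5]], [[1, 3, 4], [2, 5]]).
4 1 2 5 3

Reverse the RSK construction: for i from n down to 1, find the cell of Q containing i, remove the entry at that cell from P, and reverse-bump it up through P; the value ejected from row 1 is w(i).

Step i=5: Q has 5 at row 2, column 2; remove 5 from row 2 of P and reverse-bump: 5 enters row 1 and ejects 3. So w(5) = 3. P is now [[1, 2, 5], [4]].
Step i=4: Q has 4 at row 1, column 3; remove that cell from P, ejecting 5. So w(4) = 5. P is now [[1, 2], [4]].
Step i=3: Q has 3 at row 1, column 2; remove that cell from P, ejecting 2. So w(3) = 2. P is now [[1], [4]].
Step i=2: Q has 2 at row 2, column 1; remove 4 from row 2 of P and reverse-bump: 4 enters row 1 and ejects 1. So w(2) = 1. P is now [[4]].
Step i=1: Q has 1 at row 1, column 1; remove that cell from P, ejecting 4. So w(1) = 4. P is now [].

So w = 4 1 2 5 3.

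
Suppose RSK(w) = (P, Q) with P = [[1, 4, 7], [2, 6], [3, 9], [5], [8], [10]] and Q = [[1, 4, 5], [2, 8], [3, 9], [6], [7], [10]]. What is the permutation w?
10 8 5 6 9 3 2 7 4 1

Reverse RSK: for i = n, n-1, ..., 1, locate i in Q, remove the corresponding corner cell from P, and reverse-bump its entry up through P; the value ejected from row 1 is w(i).

So w = 10 8 5 6 9 3 2 7 4 1.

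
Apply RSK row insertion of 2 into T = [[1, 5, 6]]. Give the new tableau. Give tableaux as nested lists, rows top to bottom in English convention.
In row 1, 2 replaces 5 (the leftmost entry greater than 2); 5 is bumped to row 2. 5 starts a new row 2. The new tableau is [[1, 2, 6], [5]].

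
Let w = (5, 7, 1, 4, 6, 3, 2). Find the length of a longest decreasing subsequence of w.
4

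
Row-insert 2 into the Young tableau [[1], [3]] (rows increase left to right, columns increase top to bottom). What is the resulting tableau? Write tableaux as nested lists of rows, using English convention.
[[1, 2], [3]]

2 is larger than every entry of row 1, so it is appended to row 1. The new tableau is [[1, 2], [3]].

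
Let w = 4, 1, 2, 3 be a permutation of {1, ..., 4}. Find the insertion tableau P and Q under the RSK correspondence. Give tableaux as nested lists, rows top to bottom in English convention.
Insert each entry of the permutation into P by Schensted row insertion, recording in Q the position of each new cell.

Insert 4: appended to row 1. P = [[4]].
Insert 1: 1 bumps 4 from row 1; 4 starts row 2. P = [[1], [4]].
Insert 2: appended to row 1. P = [[1, 2], [4]].
Insert 3: appended to row 1. P = [[1, 2, 3], [4]].

So P = [[1, 2, 3], [4]], Q = [[1, 3, 4], [2]].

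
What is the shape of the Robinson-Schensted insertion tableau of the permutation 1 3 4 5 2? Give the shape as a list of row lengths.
[4, 1]

Row-insert each entry into an empty tableau.

After inserting 1: P = [[1]].
After inserting 3: P = [[1, 3]].
After inserting 4: P = [[1, 3, 4]].
After inserting 5: P = [[1, 3, 4, 5]].
After inserting 2: P = [[1, 2, 4, 5], [3]].

The final insertion tableau P = [[1, 2, 4, 5], [3]] has shape [4, 1].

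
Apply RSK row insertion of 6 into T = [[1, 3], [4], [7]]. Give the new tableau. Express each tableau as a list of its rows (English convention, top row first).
[[1, 3, 6], [4], [7]]

6 is larger than every entry of row 1, so it is appended to row 1. The new tableau is [[1, 3, 6], [4], [7]].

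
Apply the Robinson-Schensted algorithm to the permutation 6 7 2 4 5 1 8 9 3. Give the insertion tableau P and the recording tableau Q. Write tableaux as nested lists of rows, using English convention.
Insert each entry of the permutation into P by Schensted row insertion, recording in Q the position of each new cell.

Insert 6: appended to row 1. P = [[6]].
Insert 7: appended to row 1. P = [[6, 7]].
Insert 2: 2 bumps 6 from row 1; 6 starts row 2. P = [[2, 7], [6]].
Insert 4: 4 bumps 7 from row 1; 7 appends to row 2. P = [[2, 4], [6, 7]].
Insert 5: appended to row 1. P = [[2, 4, 5], [6, 7]].
Insert 1: 1 bumps 2 from row 1; 2 bumps 6 from row 2; 6 starts row 3. P = [[1, 4, 5], [2, 7], [6]].
Insert 8: appended to row 1. P = [[1, 4, 5, 8], [2, 7], [6]].
Insert 9: appended to row 1. P = [[1, 4, 5, 8, 9], [2, 7], [6]].
Insert 3: 3 bumps 4 from row 1; 4 bumps 7 from row 2; 7 appends to row 3. P = [[1, 3, 5, 8, 9], [2, 4], [6, 7]].

So P = [[1, 3, 5, 8, 9], [2, 4], [6, 7]], Q = [[1, 2, 5, 7, 8], [3, 4], [6, 9]].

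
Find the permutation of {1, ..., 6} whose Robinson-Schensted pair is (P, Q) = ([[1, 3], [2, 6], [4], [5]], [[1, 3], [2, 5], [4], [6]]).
5 4 6 2 3 1

Reverse the RSK construction: for i from n down to 1, find the cell of Q containing i, remove the entry at that cell from P, and reverse-bump it up through P; the value ejected from row 1 is w(i).

Step i=6: Q has 6 at row 4, column 1; remove 5 from row 4 of P and reverse-bump: 5 enters row 3 and ejects 4; 4 enters row 2 and ejects 2; 2 enters row 1 and ejects 1. So w(6) = 1. P is now [[2, 3], [4, 6], [5]].
Step i=5: Q has 5 at row 2, column 2; remove 6 from row 2 of P and reverse-bump: 6 enters row 1 and ejects 3. So w(5) = 3. P is now [[2, 6], [4], [5]].
Step i=4: Q has 4 at row 3, column 1; remove 5 from row 3 of P and reverse-bump: 5 enters row 2 and ejects 4; 4 enters row 1 and ejects 2. So w(4) = 2. P is now [[4, 6], [5]].
Step i=3: Q has 3 at row 1, column 2; remove that cell from P, ejecting 6. So w(3) = 6. P is now [[4], [5]].
Step i=2: Q has 2 at row 2, column 1; remove 5 from row 2 of P and reverse-bump: 5 enters row 1 and ejects 4. So w(2) = 4. P is now [[5]].
Step i=1: Q has 1 at row 1, column 1; remove that cell from P, ejecting 5. So w(1) = 5. P is now [].

So w = 5 4 6 2 3 1.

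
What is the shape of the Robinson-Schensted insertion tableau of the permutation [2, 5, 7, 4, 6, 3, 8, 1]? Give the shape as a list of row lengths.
[4, 2, 1, 1]

Row-insert each entry into an empty tableau.

After inserting 2: P = [[2]].
After inserting 5: P = [[2, 5]].
After inserting 7: P = [[2, 5, 7]].
After inserting 4: P = [[2, 4, 7], [5]].
After inserting 6: P = [[2, 4, 6], [5, 7]].
After inserting 3: P = [[2, 3, 6], [4, 7], [5]].
After inserting 8: P = [[2, 3, 6, 8], [4, 7], [5]].
After inserting 1: P = [[1, 3, 6, 8], [2, 7], [4], [5]].

The final insertion tableau P = [[1, 3, 6, 8], [2, 7], [4], [5]] has shape [4, 2, 1, 1].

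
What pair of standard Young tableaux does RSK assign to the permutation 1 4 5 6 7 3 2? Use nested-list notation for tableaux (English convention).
Insert each entry of the permutation into P by Schensted row insertion, recording in Q the position of each new cell.

Insert 1: appended to row 1. P = [[1]], Q = [[1]].
Insert 4: appended to row 1. P = [[1, 4]], Q = [[1, 2]].
Insert 5: appended to row 1. P = [[1, 4, 5]], Q = [[1, 2, 3]].
Insert 6: appended to row 1. P = [[1, 4, 5, 6]], Q = [[1, 2, 3, 4]].
Insert 7: appended to row 1. P = [[1, 4, 5, 6, 7]], Q = [[1, 2, 3, 4, 5]].
Insert 3: 3 bumps 4 from row 1; 4 starts row 2. P = [[1, 3, 5, 6, 7], [4]], Q = [[1, 2, 3, 4, 5], [6]].
Insert 2: 2 bumps 3 from row 1; 3 bumps 4 from row 2; 4 starts row 3. P = [[1, 2, 5, 6, 7], [3], [4]], Q = [[1, 2, 3, 4, 5], [6], [7]].

So P = [[1, 2, 5, 6, 7], [3], [4]], Q = [[1, 2, 3, 4, 5], [6], [7]].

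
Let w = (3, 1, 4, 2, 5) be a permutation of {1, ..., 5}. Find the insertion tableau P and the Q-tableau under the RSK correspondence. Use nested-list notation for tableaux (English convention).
P = [[1, 2, 5], [3, 4]], Q = [[1, 3, 5], [2, 4]]

Insert each entry of the permutation into P by Schensted row insertion, recording in Q the position of each new cell.

Insert 3: appended to row 1. P = [[3]], Q = [[1]].
Insert 1: 1 bumps 3 from row 1; 3 starts row 2. P = [[1], [3]], Q = [[1], [2]].
Insert 4: appended to row 1. P = [[1, 4], [3]], Q = [[1, 3], [2]].
Insert 2: 2 bumps 4 from row 1; 4 appends to row 2. P = [[1, 2], [3, 4]], Q = [[1, 3], [2, 4]].
Insert 5: appended to row 1. P = [[1, 2, 5], [3, 4]], Q = [[1, 3, 5], [2, 4]].

So P = [[1, 2, 5], [3, 4]], Q = [[1, 3, 5], [2, 4]].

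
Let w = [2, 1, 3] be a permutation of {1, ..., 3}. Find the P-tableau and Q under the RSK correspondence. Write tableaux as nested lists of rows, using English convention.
P = [[1, 3], [2]], Q = [[1, 3], [2]]

Insert each entry of the permutation into P by Schensted row insertion, recording in Q the position of each new cell.

Insert 2: appended to row 1. P = [[2]].
Insert 1: 1 bumps 2 from row 1; 2 starts row 2. P = [[1], [2]].
Insert 3: appended to row 1. P = [[1, 3], [2]].

So P = [[1, 3], [2]], Q = [[1, 3], [2]].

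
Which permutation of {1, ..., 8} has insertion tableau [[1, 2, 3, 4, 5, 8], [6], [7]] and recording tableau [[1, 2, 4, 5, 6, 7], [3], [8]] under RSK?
1 7 2 3 4 6 8 5

Reverse the RSK construction: for i from n down to 1, find the cell of Q containing i, remove the entry at that cell from P, and reverse-bump it up through P; the value ejected from row 1 is w(i).

Step i=8: Q has 8 at row 3, column 1; remove 7 from row 3 of P and reverse-bump: 7 enters row 2 and ejects 6; 6 enters row 1 and ejects 5. So w(8) = 5. P is now [[1, 2, 3, 4, 6, 8], [7]].
Step i=7: Q has 7 at row 1, column 6; remove that cell from P, ejecting 8. So w(7) = 8. P is now [[1, 2, 3, 4, 6], [7]].
Step i=6: Q has 6 at row 1, column 5; remove that cell from P, ejecting 6. So w(6) = 6. P is now [[1, 2, 3, 4], [7]].
Step i=5: Q has 5 at row 1, column 4; remove that cell from P, ejecting 4. So w(5) = 4. P is now [[1, 2, 3], [7]].
Step i=4: Q has 4 at row 1, column 3; remove that cell from P, ejecting 3. So w(4) = 3. P is now [[1, 2], [7]].
Step i=3: Q has 3 at row 2, column 1; remove 7 from row 2 of P and reverse-bump: 7 enters row 1 and ejects 2. So w(3) = 2. P is now [[1, 7]].
Step i=2: Q has 2 at row 1, column 2; remove that cell from P, ejecting 7. So w(2) = 7. P is now [[1]].
Step i=1: Q has 1 at row 1, column 1; remove that cell from P, ejecting 1. So w(1) = 1. P is now [].

So w = 1 7 2 3 4 6 8 5.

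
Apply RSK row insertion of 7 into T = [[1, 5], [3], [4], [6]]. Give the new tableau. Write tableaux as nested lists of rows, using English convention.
[[1, 5, 7], [3], [4], [6]]

7 is larger than every entry of row 1, so it is appended to row 1. The new tableau is [[1, 5, 7], [3], [4], [6]].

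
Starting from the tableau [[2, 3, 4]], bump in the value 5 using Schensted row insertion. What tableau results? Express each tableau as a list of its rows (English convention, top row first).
5 is larger than every entry of row 1, so it is appended to row 1. The new tableau is [[2, 3, 4, 5]].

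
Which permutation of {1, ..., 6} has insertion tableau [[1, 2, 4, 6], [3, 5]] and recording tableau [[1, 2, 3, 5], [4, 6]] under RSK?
Reverse the RSK construction: for i from n down to 1, find the cell of Q containing i, remove the entry at that cell from P, and reverse-bump it up through P; the value ejected from row 1 is w(i).

Step i=6: Q has 6 at row 2, column 2; remove 5 from row 2 of P and reverse-bump: 5 enters row 1 and ejects 4. So w(6) = 4. P is now [[1, 2, 5, 6], [3]].
Step i=5: Q has 5 at row 1, column 4; remove that cell from P, ejecting 6. So w(5) = 6. P is now [[1, 2, 5], [3]].
Step i=4: Q has 4 at row 2, column 1; remove 3 from row 2 of P and reverse-bump: 3 enters row 1 and ejects 2. So w(4) = 2. P is now [[1, 3, 5]].
Step i=3: Q has 3 at row 1, column 3; remove that cell from P, ejecting 5. So w(3) = 5. P is now [[1, 3]].
Step i=2: Q has 2 at row 1, column 2; remove that cell from P, ejecting 3. So w(2) = 3. P is now [[1]].
Step i=1: Q has 1 at row 1, column 1; remove that cell from P, ejecting 1. So w(1) = 1. P is now [].

So w = 1 3 5 2 6 4.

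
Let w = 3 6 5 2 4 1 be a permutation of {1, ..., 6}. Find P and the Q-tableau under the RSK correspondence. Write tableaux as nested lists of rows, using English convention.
P = [[1, 4], [2, 5], [3], [6]], Q = [[1, 2], [3, 5], [4], [6]]

Insert each entry of the permutation into P by Schensted row insertion, recording in Q the position of each new cell.

Insert 3: appended to row 1. P = [[3]].
Insert 6: appended to row 1. P = [[3, 6]].
Insert 5: 5 bumps 6 from row 1; 6 starts row 2. P = [[3, 5], [6]].
Insert 2: 2 bumps 3 from row 1; 3 bumps 6 from row 2; 6 starts row 3. P = [[2, 5], [3], [6]].
Insert 4: 4 bumps 5 from row 1; 5 appends to row 2. P = [[2, 4], [3, 5], [6]].
Insert 1: 1 bumps 2 from row 1; 2 bumps 3 from row 2; 3 bumps 6 from row 3; 6 starts row 4. P = [[1, 4], [2, 5], [3], [6]].

So P = [[1, 4], [2, 5], [3], [6]], Q = [[1, 2], [3, 5], [4], [6]].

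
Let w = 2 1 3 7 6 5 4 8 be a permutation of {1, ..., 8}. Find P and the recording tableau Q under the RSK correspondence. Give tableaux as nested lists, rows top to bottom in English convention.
P = [[1, 3, 4, 8], [2, 5], [6], [7]], Q = [[1, 3, 4, 8], [2, 5], [6], [7]]

Insert each entry of the permutation into P by Schensted row insertion, recording in Q the position of each new cell.

After inserting 2: P = [[2]].
After inserting 1: P = [[1], [2]].
After inserting 3: P = [[1, 3], [2]].
After inserting 7: P = [[1, 3, 7], [2]].
After inserting 6: P = [[1, 3, 6], [2, 7]].
After inserting 5: P = [[1, 3, 5], [2, 6], [7]].
After inserting 4: P = [[1, 3, 4], [2, 5], [6], [7]].
After inserting 8: P = [[1, 3, 4, 8], [2, 5], [6], [7]].

So P = [[1, 3, 4, 8], [2, 5], [6], [7]], Q = [[1, 3, 4, 8], [2, 5], [6], [7]].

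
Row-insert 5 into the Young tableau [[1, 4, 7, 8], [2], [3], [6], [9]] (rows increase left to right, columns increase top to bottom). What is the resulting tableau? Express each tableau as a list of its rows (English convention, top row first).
[[1, 4, 5, 8], [2, 7], [3], [6], [9]]

In row 1, 5 replaces 7 (the leftmost entry greater than 5); 7 is bumped to row 2. 7 is appended to row 2. The new tableau is [[1, 4, 5, 8], [2, 7], [3], [6], [9]].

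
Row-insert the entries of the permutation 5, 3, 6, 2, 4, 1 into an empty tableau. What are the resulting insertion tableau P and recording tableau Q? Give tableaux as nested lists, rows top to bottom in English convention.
P = [[1, 4], [2, 6], [3], [5]], Q = [[1, 3], [2, 5], [4], [6]]

Insert each entry of the permutation into P by Schensted row insertion, recording in Q the position of each new cell.

Insert 5: appended to row 1. P = [[5]].
Insert 3: 3 bumps 5 from row 1; 5 starts row 2. P = [[3], [5]].
Insert 6: appended to row 1. P = [[3, 6], [5]].
Insert 2: 2 bumps 3 from row 1; 3 bumps 5 from row 2; 5 starts row 3. P = [[2, 6], [3], [5]].
Insert 4: 4 bumps 6 from row 1; 6 appends to row 2. P = [[2, 4], [3, 6], [5]].
Insert 1: 1 bumps 2 from row 1; 2 bumps 3 from row 2; 3 bumps 5 from row 3; 5 starts row 4. P = [[1, 4], [2, 6], [3], [5]].

So P = [[1, 4], [2, 6], [3], [5]], Q = [[1, 3], [2, 5], [4], [6]].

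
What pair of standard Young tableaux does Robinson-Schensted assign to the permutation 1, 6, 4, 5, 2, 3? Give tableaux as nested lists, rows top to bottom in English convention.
P = [[1, 2, 3], [4, 5], [6]], Q = [[1, 2, 4], [3, 6], [5]]

Insert each entry of the permutation into P by Schensted row insertion, recording in Q the position of each new cell.

Insert 1: appended to row 1. P = [[1]].
Insert 6: appended to row 1. P = [[1, 6]].
Insert 4: 4 bumps 6 from row 1; 6 starts row 2. P = [[1, 4], [6]].
Insert 5: appended to row 1. P = [[1, 4, 5], [6]].
Insert 2: 2 bumps 4 from row 1; 4 bumps 6 from row 2; 6 starts row 3. P = [[1, 2, 5], [4], [6]].
Insert 3: 3 bumps 5 from row 1; 5 appends to row 2. P = [[1, 2, 3], [4, 5], [6]].

So P = [[1, 2, 3], [4, 5], [6]], Q = [[1, 2, 4], [3, 6], [5]].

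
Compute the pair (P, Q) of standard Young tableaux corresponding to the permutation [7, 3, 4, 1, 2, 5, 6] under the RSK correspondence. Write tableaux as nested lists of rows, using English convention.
P = [[1, 2, 5, 6], [3, 4], [7]], Q = [[1, 3, 6, 7], [2, 5], [4]]

Insert each entry of the permutation into P by Schensted row insertion, recording in Q the position of each new cell.

Insert 7: appended to row 1. P = [[7]], Q = [[1]].
Insert 3: 3 bumps 7 from row 1; 7 starts row 2. P = [[3], [7]], Q = [[1], [2]].
Insert 4: appended to row 1. P = [[3, 4], [7]], Q = [[1, 3], [2]].
Insert 1: 1 bumps 3 from row 1; 3 bumps 7 from row 2; 7 starts row 3. P = [[1, 4], [3], [7]], Q = [[1, 3], [2], [4]].
Insert 2: 2 bumps 4 from row 1; 4 appends to row 2. P = [[1, 2], [3, 4], [7]], Q = [[1, 3], [2, 5], [4]].
Insert 5: appended to row 1. P = [[1, 2, 5], [3, 4], [7]], Q = [[1, 3, 6], [2, 5], [4]].
Insert 6: appended to row 1. P = [[1, 2, 5, 6], [3, 4], [7]], Q = [[1, 3, 6, 7], [2, 5], [4]].

So P = [[1, 2, 5, 6], [3, 4], [7]], Q = [[1, 3, 6, 7], [2, 5], [4]].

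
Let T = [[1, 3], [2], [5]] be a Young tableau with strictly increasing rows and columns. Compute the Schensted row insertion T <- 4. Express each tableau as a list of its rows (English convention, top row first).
[[1, 3, 4], [2], [5]]

4 is larger than every entry of row 1, so it is appended to row 1. The new tableau is [[1, 3, 4], [2], [5]].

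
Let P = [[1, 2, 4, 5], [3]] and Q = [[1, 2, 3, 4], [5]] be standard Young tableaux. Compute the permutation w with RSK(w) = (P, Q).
1 3 4 5 2

Reverse the RSK construction: for i from n down to 1, find the cell of Q containing i, remove the entry at that cell from P, and reverse-bump it up through P; the value ejected from row 1 is w(i).

Step i=5: Q has 5 at row 2, column 1; remove 3 from row 2 of P and reverse-bump: 3 enters row 1 and ejects 2. So w(5) = 2. P is now [[1, 3, 4, 5]].
Step i=4: Q has 4 at row 1, column 4; remove that cell from P, ejecting 5. So w(4) = 5. P is now [[1, 3, 4]].
Step i=3: Q has 3 at row 1, column 3; remove that cell from P, ejecting 4. So w(3) = 4. P is now [[1, 3]].
Step i=2: Q has 2 at row 1, column 2; remove that cell from P, ejecting 3. So w(2) = 3. P is now [[1]].
Step i=1: Q has 1 at row 1, column 1; remove that cell from P, ejecting 1. So w(1) = 1. P is now [].

So w = 1 3 4 5 2.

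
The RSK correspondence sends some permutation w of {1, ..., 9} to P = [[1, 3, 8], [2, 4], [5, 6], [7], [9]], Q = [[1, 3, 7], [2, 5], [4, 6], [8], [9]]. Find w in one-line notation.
5 2 9 1 7 6 8 4 3

Reverse the RSK construction: for i from n down to 1, find the cell of Q containing i, remove the entry at that cell from P, and reverse-bump it up through P; the value ejected from row 1 is w(i).

Step i=9: Q has 9 at row 5, column 1; remove 9 from row 5 of P and reverse-bump: 9 enters row 4 and ejects 7; 7 enters row 3 and ejects 6; 6 enters row 2 and ejects 4; 4 enters row 1 and ejects 3. So w(9) = 3. P is now [[1, 4, 8], [2, 6], [5, 7], [9]].
Step i=8: Q has 8 at row 4, column 1; remove 9 from row 4 of P and reverse-bump: 9 enters row 3 and ejects 7; 7 enters row 2 and ejects 6; 6 enters row 1 and ejects 4. So w(8) = 4. P is now [[1, 6, 8], [2, 7], [5, 9]].
Step i=7: Q has 7 at row 1, column 3; remove that cell from P, ejecting 8. So w(7) = 8. P is now [[1, 6], [2, 7], [5, 9]].
Step i=6: Q has 6 at row 3, column 2; remove 9 from row 3 of P and reverse-bump: 9 enters row 2 and ejects 7; 7 enters row 1 and ejects 6. So w(6) = 6. P is now [[1, 7], [2, 9], [5]].
Step i=5: Q has 5 at row 2, column 2; remove 9 from row 2 of P and reverse-bump: 9 enters row 1 and ejects 7. So w(5) = 7. P is now [[1, 9], [2], [5]].
Step i=4: Q has 4 at row 3, column 1; remove 5 from row 3 of P and reverse-bump: 5 enters row 2 and ejects 2; 2 enters row 1 and ejects 1. So w(4) = 1. P is now [[2, 9], [5]].
Step i=3: Q has 3 at row 1, column 2; remove that cell from P, ejecting 9. So w(3) = 9. P is now [[2], [5]].
Step i=2: Q has 2 at row 2, column 1; remove 5 from row 2 of P and reverse-bump: 5 enters row 1 and ejects 2. So w(2) = 2. P is now [[5]].
Step i=1: Q has 1 at row 1, column 1; remove that cell from P, ejecting 5. So w(1) = 5. P is now [].

So w = 5 2 9 1 7 6 8 4 3.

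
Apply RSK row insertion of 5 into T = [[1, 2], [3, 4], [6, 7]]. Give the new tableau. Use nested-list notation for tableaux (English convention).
5 is larger than every entry of row 1, so it is appended to row 1. The new tableau is [[1, 2, 5], [3, 4], [6, 7]].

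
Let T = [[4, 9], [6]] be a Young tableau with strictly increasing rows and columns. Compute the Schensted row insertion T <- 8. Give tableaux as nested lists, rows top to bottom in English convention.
In row 1, 8 replaces 9 (the leftmost entry greater than 8); 9 is bumped to row 2. 9 is appended to row 2. The new tableau is [[4, 8], [6, 9]].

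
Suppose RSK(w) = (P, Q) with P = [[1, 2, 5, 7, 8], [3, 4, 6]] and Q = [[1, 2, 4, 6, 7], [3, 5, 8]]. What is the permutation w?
3 4 1 6 2 7 8 5

Reverse the RSK construction: for i from n down to 1, find the cell of Q containing i, remove the entry at that cell from P, and reverse-bump it up through P; the value ejected from row 1 is w(i).

Step i=8: Q has 8 at row 2, column 3; remove 6 from row 2 of P and reverse-bump: 6 enters row 1 and ejects 5. So w(8) = 5. P is now [[1, 2, 6, 7, 8], [3, 4]].
Step i=7: Q has 7 at row 1, column 5; remove that cell from P, ejecting 8. So w(7) = 8. P is now [[1, 2, 6, 7], [3, 4]].
Step i=6: Q has 6 at row 1, column 4; remove that cell from P, ejecting 7. So w(6) = 7. P is now [[1, 2, 6], [3, 4]].
Step i=5: Q has 5 at row 2, column 2; remove 4 from row 2 of P and reverse-bump: 4 enters row 1 and ejects 2. So w(5) = 2. P is now [[1, 4, 6], [3]].
Step i=4: Q has 4 at row 1, column 3; remove that cell from P, ejecting 6. So w(4) = 6. P is now [[1, 4], [3]].
Step i=3: Q has 3 at row 2, column 1; remove 3 from row 2 of P and reverse-bump: 3 enters row 1 and ejects 1. So w(3) = 1. P is now [[3, 4]].
Step i=2: Q has 2 at row 1, column 2; remove that cell from P, ejecting 4. So w(2) = 4. P is now [[3]].
Step i=1: Q has 1 at row 1, column 1; remove that cell from P, ejecting 3. So w(1) = 3. P is now [].

So w = 3 4 1 6 2 7 8 5.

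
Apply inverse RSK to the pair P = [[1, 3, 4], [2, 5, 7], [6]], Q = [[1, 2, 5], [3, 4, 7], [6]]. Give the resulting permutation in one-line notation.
Reverse the RSK construction: for i from n down to 1, find the cell of Q containing i, remove the entry at that cell from P, and reverse-bump it up through P; the value ejected from row 1 is w(i).

Step i=7: Q has 7 at row 2, column 3; remove 7 from row 2 of P and reverse-bump: 7 enters row 1 and ejects 4. So w(7) = 4. P is now [[1, 3, 7], [2, 5], [6]].
Step i=6: Q has 6 at row 3, column 1; remove 6 from row 3 of P and reverse-bump: 6 enters row 2 and ejects 5; 5 enters row 1 and ejects 3. So w(6) = 3. P is now [[1, 5, 7], [2, 6]].
Step i=5: Q has 5 at row 1, column 3; remove that cell from P, ejecting 7. So w(5) = 7. P is now [[1, 5], [2, 6]].
Step i=4: Q has 4 at row 2, column 2; remove 6 from row 2 of P and reverse-bump: 6 enters row 1 and ejects 5. So w(4) = 5. P is now [[1, 6], [2]].
Step i=3: Q has 3 at row 2, column 1; remove 2 from row 2 of P and reverse-bump: 2 enters row 1 and ejects 1. So w(3) = 1. P is now [[2, 6]].
Step i=2: Q has 2 at row 1, column 2; remove that cell from P, ejecting 6. So w(2) = 6. P is now [[2]].
Step i=1: Q has 1 at row 1, column 1; remove that cell from P, ejecting 2. So w(1) = 2. P is now [].

So w = 2 6 1 5 7 3 4.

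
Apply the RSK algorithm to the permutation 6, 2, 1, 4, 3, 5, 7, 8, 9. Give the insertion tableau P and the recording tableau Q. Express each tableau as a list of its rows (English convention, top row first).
Insert each entry of the permutation into P by Schensted row insertion, recording in Q the position of each new cell.

Insert 6: appended to row 1. P = [[6]], Q = [[1]].
Insert 2: 2 bumps 6 from row 1; 6 starts row 2. P = [[2], [6]], Q = [[1], [2]].
Insert 1: 1 bumps 2 from row 1; 2 bumps 6 from row 2; 6 starts row 3. P = [[1], [2], [6]], Q = [[1], [2], [3]].
Insert 4: appended to row 1. P = [[1, 4], [2], [6]], Q = [[1, 4], [2], [3]].
Insert 3: 3 bumps 4 from row 1; 4 appends to row 2. P = [[1, 3], [2, 4], [6]], Q = [[1, 4], [2, 5], [3]].
Insert 5: appended to row 1. P = [[1, 3, 5], [2, 4], [6]], Q = [[1, 4, 6], [2, 5], [3]].
Insert 7: appended to row 1. P = [[1, 3, 5, 7], [2, 4], [6]], Q = [[1, 4, 6, 7], [2, 5], [3]].
Insert 8: appended to row 1. P = [[1, 3, 5, 7, 8], [2, 4], [6]], Q = [[1, 4, 6, 7, 8], [2, 5], [3]].
Insert 9: appended to row 1. P = [[1, 3, 5, 7, 8, 9], [2, 4], [6]], Q = [[1, 4, 6, 7, 8, 9], [2, 5], [3]].

So P = [[1, 3, 5, 7, 8, 9], [2, 4], [6]], Q = [[1, 4, 6, 7, 8, 9], [2, 5], [3]].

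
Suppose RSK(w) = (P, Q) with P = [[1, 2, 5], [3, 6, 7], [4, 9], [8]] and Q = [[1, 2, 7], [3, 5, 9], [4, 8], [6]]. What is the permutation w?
Reverse the RSK construction: for i from n down to 1, find the cell of Q containing i, remove the entry at that cell from P, and reverse-bump it up through P; the value ejected from row 1 is w(i).

Step i=9: Q has 9 at row 2, column 3; remove 7 from row 2 of P and reverse-bump: 7 enters row 1 and ejects 5. So w(9) = 5. P is now [[1, 2, 7], [3, 6], [4, 9], [8]].
Step i=8: Q has 8 at row 3, column 2; remove 9 from row 3 of P and reverse-bump: 9 enters row 2 and ejects 6; 6 enters row 1 and ejects 2. So w(8) = 2. P is now [[1, 6, 7], [3, 9], [4], [8]].
Step i=7: Q has 7 at row 1, column 3; remove that cell from P, ejecting 7. So w(7) = 7. P is now [[1, 6], [3, 9], [4], [8]].
Step i=6: Q has 6 at row 4, column 1; remove 8 from row 4 of P and reverse-bump: 8 enters row 3 and ejects 4; 4 enters row 2 and ejects 3; 3 enters row 1 and ejects 1. So w(6) = 1. P is now [[3, 6], [4, 9], [8]].
Step i=5: Q has 5 at row 2, column 2; remove 9 from row 2 of P and reverse-bump: 9 enters row 1 and ejects 6. So w(5) = 6. P is now [[3, 9], [4], [8]].
Step i=4: Q has 4 at row 3, column 1; remove 8 from row 3 of P and reverse-bump: 8 enters row 2 and ejects 4; 4 enters row 1 and ejects 3. So w(4) = 3. P is now [[4, 9], [8]].
Step i=3: Q has 3 at row 2, column 1; remove 8 from row 2 of P and reverse-bump: 8 enters row 1 and ejects 4. So w(3) = 4. P is now [[8, 9]].
Step i=2: Q has 2 at row 1, column 2; remove that cell from P, ejecting 9. So w(2) = 9. P is now [[8]].
Step i=1: Q has 1 at row 1, column 1; remove that cell from P, ejecting 8. So w(1) = 8. P is now [].

So w = 8 9 4 3 6 1 7 2 5.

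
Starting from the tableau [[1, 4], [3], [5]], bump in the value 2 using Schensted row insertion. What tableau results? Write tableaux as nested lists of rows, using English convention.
In row 1, 2 replaces 4 (the leftmost entry greater than 2); 4 is bumped to row 2. 4 is appended to row 2. The new tableau is [[1, 2], [3, 4], [5]].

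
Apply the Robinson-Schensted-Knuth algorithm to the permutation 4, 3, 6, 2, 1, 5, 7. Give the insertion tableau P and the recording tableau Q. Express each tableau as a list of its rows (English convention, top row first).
P = [[1, 5, 7], [2, 6], [3], [4]], Q = [[1, 3, 7], [2, 6], [4], [5]]

Insert each entry of the permutation into P by Schensted row insertion, recording in Q the position of each new cell.

Insert 4: appended to row 1. P = [[4]].
Insert 3: 3 bumps 4 from row 1; 4 starts row 2. P = [[3], [4]].
Insert 6: appended to row 1. P = [[3, 6], [4]].
Insert 2: 2 bumps 3 from row 1; 3 bumps 4 from row 2; 4 starts row 3. P = [[2, 6], [3], [4]].
Insert 1: 1 bumps 2 from row 1; 2 bumps 3 from row 2; 3 bumps 4 from row 3; 4 starts row 4. P = [[1, 6], [2], [3], [4]].
Insert 5: 5 bumps 6 from row 1; 6 appends to row 2. P = [[1, 5], [2, 6], [3], [4]].
Insert 7: appended to row 1. P = [[1, 5, 7], [2, 6], [3], [4]].

So P = [[1, 5, 7], [2, 6], [3], [4]], Q = [[1, 3, 7], [2, 6], [4], [5]].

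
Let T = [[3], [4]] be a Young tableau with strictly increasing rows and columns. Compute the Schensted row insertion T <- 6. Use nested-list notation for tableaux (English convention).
6 is larger than every entry of row 1, so it is appended to row 1. The new tableau is [[3, 6], [4]].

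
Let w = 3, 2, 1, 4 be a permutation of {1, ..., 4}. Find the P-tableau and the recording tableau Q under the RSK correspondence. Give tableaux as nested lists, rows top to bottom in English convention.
Insert each entry of the permutation into P by Schensted row insertion, recording in Q the position of each new cell.

Insert 3: appended to row 1. P = [[3]], Q = [[1]].
Insert 2: 2 bumps 3 from row 1; 3 starts row 2. P = [[2], [3]], Q = [[1], [2]].
Insert 1: 1 bumps 2 from row 1; 2 bumps 3 from row 2; 3 starts row 3. P = [[1], [2], [3]], Q = [[1], [2], [3]].
Insert 4: appended to row 1. P = [[1, 4], [2], [3]], Q = [[1, 4], [2], [3]].

So P = [[1, 4], [2], [3]], Q = [[1, 4], [2], [3]].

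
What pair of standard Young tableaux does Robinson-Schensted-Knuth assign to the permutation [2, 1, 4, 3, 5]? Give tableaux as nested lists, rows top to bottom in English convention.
P = [[1, 3, 5], [2, 4]], Q = [[1, 3, 5], [2, 4]]

Insert each entry of the permutation into P by Schensted row insertion, recording in Q the position of each new cell.

Insert 2: appended to row 1. P = [[2]], Q = [[1]].
Insert 1: 1 bumps 2 from row 1; 2 starts row 2. P = [[1], [2]], Q = [[1], [2]].
Insert 4: appended to row 1. P = [[1, 4], [2]], Q = [[1, 3], [2]].
Insert 3: 3 bumps 4 from row 1; 4 appends to row 2. P = [[1, 3], [2, 4]], Q = [[1, 3], [2, 4]].
Insert 5: appended to row 1. P = [[1, 3, 5], [2, 4]], Q = [[1, 3, 5], [2, 4]].

So P = [[1, 3, 5], [2, 4]], Q = [[1, 3, 5], [2, 4]].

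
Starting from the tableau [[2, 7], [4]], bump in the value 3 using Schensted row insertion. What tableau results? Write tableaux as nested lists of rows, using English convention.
[[2, 3], [4, 7]]

In row 1, 3 replaces 7 (the leftmost entry greater than 3); 7 is bumped to row 2. 7 is appended to row 2. The new tableau is [[2, 3], [4, 7]].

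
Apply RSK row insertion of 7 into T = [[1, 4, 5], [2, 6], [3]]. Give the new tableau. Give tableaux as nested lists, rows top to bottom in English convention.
[[1, 4, 5, 7], [2, 6], [3]]

7 is larger than every entry of row 1, so it is appended to row 1. The new tableau is [[1, 4, 5, 7], [2, 6], [3]].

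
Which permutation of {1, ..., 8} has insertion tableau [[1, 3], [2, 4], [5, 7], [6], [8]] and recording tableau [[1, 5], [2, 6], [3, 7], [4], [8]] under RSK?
8 6 2 1 7 5 4 3

Reverse the RSK construction: for i from n down to 1, find the cell of Q containing i, remove the entry at that cell from P, and reverse-bump it up through P; the value ejected from row 1 is w(i).

Step i=8: Q has 8 at row 5, column 1; remove 8 from row 5 of P and reverse-bump: 8 enters row 4 and ejects 6; 6 enters row 3 and ejects 5; 5 enters row 2 and ejects 4; 4 enters row 1 and ejects 3. So w(8) = 3. P is now [[1, 4], [2, 5], [6, 7], [8]].
Step i=7: Q has 7 at row 3, column 2; remove 7 from row 3 of P and reverse-bump: 7 enters row 2 and ejects 5; 5 enters row 1 and ejects 4. So w(7) = 4. P is now [[1, 5], [2, 7], [6], [8]].
Step i=6: Q has 6 at row 2, column 2; remove 7 from row 2 of P and reverse-bump: 7 enters row 1 and ejects 5. So w(6) = 5. P is now [[1, 7], [2], [6], [8]].
Step i=5: Q has 5 at row 1, column 2; remove that cell from P, ejecting 7. So w(5) = 7. P is now [[1], [2], [6], [8]].
Step i=4: Q has 4 at row 4, column 1; remove 8 from row 4 of P and reverse-bump: 8 enters row 3 and ejects 6; 6 enters row 2 and ejects 2; 2 enters row 1 and ejects 1. So w(4) = 1. P is now [[2], [6], [8]].
Step i=3: Q has 3 at row 3, column 1; remove 8 from row 3 of P and reverse-bump: 8 enters row 2 and ejects 6; 6 enters row 1 and ejects 2. So w(3) = 2. P is now [[6], [8]].
Step i=2: Q has 2 at row 2, column 1; remove 8 from row 2 of P and reverse-bump: 8 enters row 1 and ejects 6. So w(2) = 6. P is now [[8]].
Step i=1: Q has 1 at row 1, column 1; remove that cell from P, ejecting 8. So w(1) = 8. P is now [].

So w = 8 6 2 1 7 5 4 3.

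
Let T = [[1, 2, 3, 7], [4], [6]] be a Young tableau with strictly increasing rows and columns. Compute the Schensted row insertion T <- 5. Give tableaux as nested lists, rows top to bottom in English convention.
In row 1, 5 replaces 7 (the leftmost entry greater than 5); 7 is bumped to row 2. 7 is appended to row 2. The new tableau is [[1, 2, 3, 5], [4, 7], [6]].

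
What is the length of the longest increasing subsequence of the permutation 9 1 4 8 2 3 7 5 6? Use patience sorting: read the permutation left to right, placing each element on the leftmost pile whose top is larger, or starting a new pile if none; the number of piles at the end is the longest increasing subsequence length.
5

9: new pile. tops = [9]
1: onto pile 1 (replacing 9). tops = [1]
4: new pile. tops = [1, 4]
8: new pile. tops = [1, 4, 8]
2: onto pile 2 (replacing 4). tops = [1, 2, 8]
3: onto pile 3 (replacing 8). tops = [1, 2, 3]
7: new pile. tops = [1, 2, 3, 7]
5: onto pile 4 (replacing 7). tops = [1, 2, 3, 5]
6: new pile. tops = [1, 2, 3, 5, 6]

5 piles, so the longest increasing subsequence has length 5.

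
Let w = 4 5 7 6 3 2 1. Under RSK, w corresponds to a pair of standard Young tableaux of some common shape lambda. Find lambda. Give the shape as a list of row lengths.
Row-insert each entry into an empty tableau.

After inserting 4: P = [[4]].
After inserting 5: P = [[4, 5]].
After inserting 7: P = [[4, 5, 7]].
After inserting 6: P = [[4, 5, 6], [7]].
After inserting 3: P = [[3, 5, 6], [4], [7]].
After inserting 2: P = [[2, 5, 6], [3], [4], [7]].
After inserting 1: P = [[1, 5, 6], [2], [3], [4], [7]].

The final insertion tableau P = [[1, 5, 6], [2], [3], [4], [7]] has shape [3, 1, 1, 1, 1].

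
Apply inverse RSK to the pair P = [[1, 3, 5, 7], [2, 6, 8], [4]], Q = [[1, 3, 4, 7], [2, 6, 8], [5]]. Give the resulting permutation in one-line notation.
Reverse the RSK construction: for i from n down to 1, find the cell of Q containing i, remove the entry at that cell from P, and reverse-bump it up through P; the value ejected from row 1 is w(i).

Step i=8: Q has 8 at row 2, column 3; remove 8 from row 2 of P and reverse-bump: 8 enters row 1 and ejects 7. So w(8) = 7. P is now [[1, 3, 5, 8], [2, 6], [4]].
Step i=7: Q has 7 at row 1, column 4; remove that cell from P, ejecting 8. So w(7) = 8. P is now [[1, 3, 5], [2, 6], [4]].
Step i=6: Q has 6 at row 2, column 2; remove 6 from row 2 of P and reverse-bump: 6 enters row 1 and ejects 5. So w(6) = 5. P is now [[1, 3, 6], [2], [4]].
Step i=5: Q has 5 at row 3, column 1; remove 4 from row 3 of P and reverse-bump: 4 enters row 2 and ejects 2; 2 enters row 1 and ejects 1. So w(5) = 1. P is now [[2, 3, 6], [4]].
Step i=4: Q has 4 at row 1, column 3; remove that cell from P, ejecting 6. So w(4) = 6. P is now [[2, 3], [4]].
Step i=3: Q has 3 at row 1, column 2; remove that cell from P, ejecting 3. So w(3) = 3. P is now [[2], [4]].
Step i=2: Q has 2 at row 2, column 1; remove 4 from row 2 of P and reverse-bump: 4 enters row 1 and ejects 2. So w(2) = 2. P is now [[4]].
Step i=1: Q has 1 at row 1, column 1; remove that cell from P, ejecting 4. So w(1) = 4. P is now [].

So w = 4 2 3 6 1 5 8 7.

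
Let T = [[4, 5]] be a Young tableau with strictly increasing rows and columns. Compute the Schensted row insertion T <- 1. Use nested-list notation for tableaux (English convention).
In row 1, 1 replaces 4 (the leftmost entry greater than 1); 4 is bumped to row 2. 4 starts a new row 2. The new tableau is [[1, 5], [4]].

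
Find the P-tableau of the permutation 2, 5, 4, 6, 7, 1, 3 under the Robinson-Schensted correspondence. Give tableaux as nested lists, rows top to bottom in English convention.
P = [[1, 3, 6, 7], [2, 4], [5]]

Insert 2: appended to row 1. P = [[2]].
Insert 5: appended to row 1. P = [[2, 5]].
Insert 4: 4 bumps 5 from row 1; 5 starts row 2. P = [[2, 4], [5]].
Insert 6: appended to row 1. P = [[2, 4, 6], [5]].
Insert 7: appended to row 1. P = [[2, 4, 6, 7], [5]].
Insert 1: 1 bumps 2 from row 1; 2 bumps 5 from row 2; 5 starts row 3. P = [[1, 4, 6, 7], [2], [5]].
Insert 3: 3 bumps 4 from row 1; 4 appends to row 2. P = [[1, 3, 6, 7], [2, 4], [5]].

So P = [[1, 3, 6, 7], [2, 4], [5]].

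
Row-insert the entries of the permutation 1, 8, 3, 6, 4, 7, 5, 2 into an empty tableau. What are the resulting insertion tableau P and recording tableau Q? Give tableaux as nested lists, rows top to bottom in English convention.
P = [[1, 2, 4, 5], [3, 7], [6], [8]], Q = [[1, 2, 4, 6], [3, 7], [5], [8]]

Insert each entry of the permutation into P by Schensted row insertion, recording in Q the position of each new cell.

Insert 1: appended to row 1. P = [[1]].
Insert 8: appended to row 1. P = [[1, 8]].
Insert 3: 3 bumps 8 from row 1; 8 starts row 2. P = [[1, 3], [8]].
Insert 6: appended to row 1. P = [[1, 3, 6], [8]].
Insert 4: 4 bumps 6 from row 1; 6 bumps 8 from row 2; 8 starts row 3. P = [[1, 3, 4], [6], [8]].
Insert 7: appended to row 1. P = [[1, 3, 4, 7], [6], [8]].
Insert 5: 5 bumps 7 from row 1; 7 appends to row 2. P = [[1, 3, 4, 5], [6, 7], [8]].
Insert 2: 2 bumps 3 from row 1; 3 bumps 6 from row 2; 6 bumps 8 from row 3; 8 starts row 4. P = [[1, 2, 4, 5], [3, 7], [6], [8]].

So P = [[1, 2, 4, 5], [3, 7], [6], [8]], Q = [[1, 2, 4, 6], [3, 7], [5], [8]].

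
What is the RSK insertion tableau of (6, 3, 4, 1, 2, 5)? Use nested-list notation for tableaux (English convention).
P = [[1, 2, 5], [3, 4], [6]]

After inserting 6: P = [[6]].
After inserting 3: P = [[3], [6]].
After inserting 4: P = [[3, 4], [6]].
After inserting 1: P = [[1, 4], [3], [6]].
After inserting 2: P = [[1, 2], [3, 4], [6]].
After inserting 5: P = [[1, 2, 5], [3, 4], [6]].

So P = [[1, 2, 5], [3, 4], [6]].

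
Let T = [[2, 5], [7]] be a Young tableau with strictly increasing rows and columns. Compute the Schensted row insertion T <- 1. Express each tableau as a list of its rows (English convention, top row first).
[[1, 5], [2], [7]]

In row 1, 1 replaces 2 (the leftmost entry greater than 1); 2 is bumped to row 2. In row 2, 2 replaces 7 (the leftmost entry greater than 2); 7 is bumped to row 3. 7 starts a new row 3. The new tableau is [[1, 5], [2], [7]].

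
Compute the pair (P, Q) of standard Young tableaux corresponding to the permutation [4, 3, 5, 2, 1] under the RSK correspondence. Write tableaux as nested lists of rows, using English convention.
Insert each entry of the permutation into P by Schensted row insertion, recording in Q the position of each new cell.

Insert 4: appended to row 1. P = [[4]], Q = [[1]].
Insert 3: 3 bumps 4 from row 1; 4 starts row 2. P = [[3], [4]], Q = [[1], [2]].
Insert 5: appended to row 1. P = [[3, 5], [4]], Q = [[1, 3], [2]].
Insert 2: 2 bumps 3 from row 1; 3 bumps 4 from row 2; 4 starts row 3. P = [[2, 5], [3], [4]], Q = [[1, 3], [2], [4]].
Insert 1: 1 bumps 2 from row 1; 2 bumps 3 from row 2; 3 bumps 4 from row 3; 4 starts row 4. P = [[1, 5], [2], [3], [4]], Q = [[1, 3], [2], [4], [5]].

So P = [[1, 5], [2], [3], [4]], Q = [[1, 3], [2], [4], [5]].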